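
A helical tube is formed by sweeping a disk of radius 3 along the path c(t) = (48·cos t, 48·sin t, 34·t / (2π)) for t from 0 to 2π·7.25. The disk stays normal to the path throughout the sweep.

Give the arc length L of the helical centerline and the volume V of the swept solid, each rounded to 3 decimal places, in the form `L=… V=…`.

2πR = 2π·48 = 301.592895
per-turn = √(301.592895² + 34²) = √(90958.2742 + 1156) = √92114.2742 = 303.503335
L = 7.25 × 303.503335 = 2200.399176
V = π·3² × L = 28.274334 × 2200.399176 = 62214.820988

L=2200.399 V=62214.821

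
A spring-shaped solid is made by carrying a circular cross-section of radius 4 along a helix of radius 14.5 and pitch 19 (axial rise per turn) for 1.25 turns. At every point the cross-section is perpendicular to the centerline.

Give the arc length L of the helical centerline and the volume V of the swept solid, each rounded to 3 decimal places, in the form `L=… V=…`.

2πR = 2π·14.5 = 91.106187
per-turn = √(91.106187² + 19²) = √(8300.3373 + 361) = √8661.3373 = 93.066306
L = 1.25 × 93.066306 = 116.332882
V = π·4² × L = 50.265482 × 116.332882 = 5847.528461

L=116.333 V=5847.528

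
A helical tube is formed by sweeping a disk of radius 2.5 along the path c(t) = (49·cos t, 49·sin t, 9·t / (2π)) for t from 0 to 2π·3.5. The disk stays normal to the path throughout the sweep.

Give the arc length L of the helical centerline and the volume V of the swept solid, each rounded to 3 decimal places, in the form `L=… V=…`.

2πR = 2π·49 = 307.876080
per-turn = √(307.876080² + 9²) = √(94787.6807 + 81) = √94868.6807 = 308.007598
L = 3.5 × 308.007598 = 1078.026594
V = π·2.5² × L = 19.634954 × 1078.026594 = 21167.002683

L=1078.027 V=21167.003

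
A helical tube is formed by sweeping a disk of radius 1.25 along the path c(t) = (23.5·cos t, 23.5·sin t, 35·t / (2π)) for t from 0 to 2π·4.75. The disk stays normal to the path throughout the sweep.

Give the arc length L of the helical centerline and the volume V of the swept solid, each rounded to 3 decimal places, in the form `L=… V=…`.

L=720.795 V=3538.195

2πR = 2π·23.5 = 147.654855
per-turn = √(147.654855² + 35²) = √(21801.9561 + 1225) = √23026.9561 = 151.746355
L = 4.75 × 151.746355 = 720.795184
V = π·1.25² × L = 4.908739 × 720.795184 = 3538.195086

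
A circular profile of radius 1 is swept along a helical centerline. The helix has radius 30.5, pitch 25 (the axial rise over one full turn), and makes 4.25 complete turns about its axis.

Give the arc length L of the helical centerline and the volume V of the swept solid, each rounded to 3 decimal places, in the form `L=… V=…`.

2πR = 2π·30.5 = 191.637152
per-turn = √(191.637152² + 25²) = √(36724.7980 + 625) = √37349.7980 = 193.260958
L = 4.25 × 193.260958 = 821.359072
V = π·1² × L = 3.141593 × 821.359072 = 2580.375628

L=821.359 V=2580.376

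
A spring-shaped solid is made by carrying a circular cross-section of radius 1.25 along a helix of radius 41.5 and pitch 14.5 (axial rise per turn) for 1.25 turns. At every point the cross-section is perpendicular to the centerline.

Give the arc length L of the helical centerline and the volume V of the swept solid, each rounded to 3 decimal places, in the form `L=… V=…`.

2πR = 2π·41.5 = 260.752190
per-turn = √(260.752190² + 14.5²) = √(67991.7047 + 210.25) = √68201.9547 = 261.155040
L = 1.25 × 261.155040 = 326.443800
V = π·1.25² × L = 4.908739 × 326.443800 = 1602.427254

L=326.444 V=1602.427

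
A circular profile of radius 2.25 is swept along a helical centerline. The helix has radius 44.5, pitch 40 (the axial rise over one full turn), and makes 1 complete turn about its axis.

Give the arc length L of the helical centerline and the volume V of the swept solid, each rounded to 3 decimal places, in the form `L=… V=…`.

2πR = 2π·44.5 = 279.601746
per-turn = √(279.601746² + 40²) = √(78177.1365 + 1600) = √79777.1365 = 282.448467
L = 1 × 282.448467 = 282.448467
V = π·2.25² × L = 15.904313 × 282.448467 = 4492.148770

L=282.448 V=4492.149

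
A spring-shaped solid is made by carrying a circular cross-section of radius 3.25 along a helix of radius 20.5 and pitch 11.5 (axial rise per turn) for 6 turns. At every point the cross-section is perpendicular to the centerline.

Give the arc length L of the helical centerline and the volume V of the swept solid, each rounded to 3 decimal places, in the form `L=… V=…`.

L=775.906 V=25746.942

2πR = 2π·20.5 = 128.805299
per-turn = √(128.805299² + 11.5²) = √(16590.8050 + 132.25) = √16723.0550 = 129.317652
L = 6 × 129.317652 = 775.905909
V = π·3.25² × L = 33.183072 × 775.905909 = 25746.941963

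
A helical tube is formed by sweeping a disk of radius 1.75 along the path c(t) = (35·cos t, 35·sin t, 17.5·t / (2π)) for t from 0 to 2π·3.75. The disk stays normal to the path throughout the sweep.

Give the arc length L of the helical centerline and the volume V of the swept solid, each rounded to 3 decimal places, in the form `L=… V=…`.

L=827.275 V=7959.319

2πR = 2π·35 = 219.911486
per-turn = √(219.911486² + 17.5²) = √(48361.0616 + 306.25) = √48667.3116 = 220.606690
L = 3.75 × 220.606690 = 827.275087
V = π·1.75² × L = 9.621128 × 827.275087 = 7959.319087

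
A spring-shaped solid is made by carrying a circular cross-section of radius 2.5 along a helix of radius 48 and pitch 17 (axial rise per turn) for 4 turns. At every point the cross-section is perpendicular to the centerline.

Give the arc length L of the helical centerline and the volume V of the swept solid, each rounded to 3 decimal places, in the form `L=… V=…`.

2πR = 2π·48 = 301.592895
per-turn = √(301.592895² + 17²) = √(90958.2742 + 289) = √91247.2742 = 302.071637
L = 4 × 302.071637 = 1208.286550
V = π·2.5² × L = 19.634954 × 1208.286550 = 23724.650928

L=1208.287 V=23724.651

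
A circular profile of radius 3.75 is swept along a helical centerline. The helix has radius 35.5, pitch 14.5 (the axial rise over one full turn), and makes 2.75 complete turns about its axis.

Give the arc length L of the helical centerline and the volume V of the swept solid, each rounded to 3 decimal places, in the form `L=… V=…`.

L=614.691 V=27156.202

2πR = 2π·35.5 = 223.053078
per-turn = √(223.053078² + 14.5²) = √(49752.6758 + 210.25) = √49962.9258 = 223.523882
L = 2.75 × 223.523882 = 614.690675
V = π·3.75² × L = 44.178647 × 614.690675 = 27156.202167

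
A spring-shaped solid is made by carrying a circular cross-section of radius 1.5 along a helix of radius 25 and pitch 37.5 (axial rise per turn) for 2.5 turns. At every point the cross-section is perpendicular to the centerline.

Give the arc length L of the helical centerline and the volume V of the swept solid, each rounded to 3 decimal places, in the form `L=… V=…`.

2πR = 2π·25 = 157.079633
per-turn = √(157.079633² + 37.5²) = √(24674.0110 + 1406.25) = √26080.2610 = 161.493842
L = 2.5 × 161.493842 = 403.734605
V = π·1.5² × L = 7.068583 × 403.734605 = 2853.831755

L=403.735 V=2853.832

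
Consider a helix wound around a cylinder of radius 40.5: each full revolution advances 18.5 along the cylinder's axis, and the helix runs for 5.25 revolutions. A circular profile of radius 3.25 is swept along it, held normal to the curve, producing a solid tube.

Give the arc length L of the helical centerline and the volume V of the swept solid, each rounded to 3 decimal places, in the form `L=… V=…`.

2πR = 2π·40.5 = 254.469005
per-turn = √(254.469005² + 18.5²) = √(64754.4745 + 342.25) = √65096.7245 = 255.140597
L = 5.25 × 255.140597 = 1339.488137
V = π·3.25² × L = 33.183072 × 1339.488137 = 44448.331824

L=1339.488 V=44448.332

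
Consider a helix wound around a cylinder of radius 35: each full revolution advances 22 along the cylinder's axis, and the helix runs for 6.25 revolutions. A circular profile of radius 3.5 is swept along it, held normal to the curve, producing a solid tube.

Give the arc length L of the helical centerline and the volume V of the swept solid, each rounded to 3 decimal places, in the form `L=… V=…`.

L=1381.307 V=53158.940

2πR = 2π·35 = 219.911486
per-turn = √(219.911486² + 22²) = √(48361.0616 + 484) = √48845.0616 = 221.009189
L = 6.25 × 221.009189 = 1381.307430
V = π·3.5² × L = 38.484510 × 1381.307430 = 53158.939629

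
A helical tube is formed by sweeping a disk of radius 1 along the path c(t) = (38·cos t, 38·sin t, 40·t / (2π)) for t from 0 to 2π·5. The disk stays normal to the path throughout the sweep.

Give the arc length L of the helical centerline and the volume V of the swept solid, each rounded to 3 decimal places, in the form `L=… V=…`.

2πR = 2π·38 = 238.761042
per-turn = √(238.761042² + 40²) = √(57006.8350 + 1600) = √58606.8350 = 242.088486
L = 5 × 242.088486 = 1210.442430
V = π·1² × L = 3.141593 × 1210.442430 = 3802.717045

L=1210.442 V=3802.717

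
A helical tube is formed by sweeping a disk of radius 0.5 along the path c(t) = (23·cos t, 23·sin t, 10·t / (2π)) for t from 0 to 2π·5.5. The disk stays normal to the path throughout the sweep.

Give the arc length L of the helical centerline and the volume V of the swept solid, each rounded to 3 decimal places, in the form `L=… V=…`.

L=796.724 V=625.745

2πR = 2π·23 = 144.513262
per-turn = √(144.513262² + 10²) = √(20884.0829 + 100) = √20984.0829 = 144.858838
L = 5.5 × 144.858838 = 796.723608
V = π·0.5² × L = 0.785398 × 796.723608 = 625.745259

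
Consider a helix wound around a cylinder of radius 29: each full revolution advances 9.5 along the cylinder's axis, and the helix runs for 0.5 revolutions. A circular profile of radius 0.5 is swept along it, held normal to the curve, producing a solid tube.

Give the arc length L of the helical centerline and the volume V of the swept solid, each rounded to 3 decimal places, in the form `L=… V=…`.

L=91.230 V=71.652

2πR = 2π·29 = 182.212374
per-turn = √(182.212374² + 9.5²) = √(33201.3492 + 90.25) = √33291.5992 = 182.459856
L = 0.5 × 182.459856 = 91.229928
V = π·0.5² × L = 0.785398 × 91.229928 = 71.651818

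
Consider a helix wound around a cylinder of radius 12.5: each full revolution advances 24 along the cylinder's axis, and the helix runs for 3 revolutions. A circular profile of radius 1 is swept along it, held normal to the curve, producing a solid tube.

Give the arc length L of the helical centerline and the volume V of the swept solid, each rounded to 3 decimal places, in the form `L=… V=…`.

2πR = 2π·12.5 = 78.539816
per-turn = √(78.539816² + 24²) = √(6168.5028 + 576) = √6744.5028 = 82.124922
L = 3 × 82.124922 = 246.374765
V = π·1² × L = 3.141593 × 246.374765 = 774.009151

L=246.375 V=774.009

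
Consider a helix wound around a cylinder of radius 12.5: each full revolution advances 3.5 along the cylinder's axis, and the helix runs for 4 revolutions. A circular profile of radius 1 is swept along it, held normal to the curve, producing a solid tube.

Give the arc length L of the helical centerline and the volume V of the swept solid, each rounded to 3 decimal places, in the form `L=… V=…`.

2πR = 2π·12.5 = 78.539816
per-turn = √(78.539816² + 3.5²) = √(6168.5028 + 12.25) = √6180.7528 = 78.617764
L = 4 × 78.617764 = 314.471054
V = π·1² × L = 3.141593 × 314.471054 = 987.939954

L=314.471 V=987.940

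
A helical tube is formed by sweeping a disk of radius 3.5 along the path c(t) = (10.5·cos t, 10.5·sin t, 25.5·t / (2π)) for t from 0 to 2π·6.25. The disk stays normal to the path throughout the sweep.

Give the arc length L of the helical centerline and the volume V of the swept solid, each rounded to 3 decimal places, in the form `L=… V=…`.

L=442.063 V=17012.580

2πR = 2π·10.5 = 65.973446
per-turn = √(65.973446² + 25.5²) = √(4352.4955 + 650.25) = √5002.7455 = 70.730089
L = 6.25 × 70.730089 = 442.063059
V = π·3.5² × L = 38.484510 × 442.063059 = 17012.580198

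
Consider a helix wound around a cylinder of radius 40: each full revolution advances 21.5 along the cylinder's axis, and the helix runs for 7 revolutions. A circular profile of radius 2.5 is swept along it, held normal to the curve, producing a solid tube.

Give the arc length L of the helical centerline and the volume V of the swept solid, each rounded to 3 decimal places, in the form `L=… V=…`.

L=1765.717 V=34669.781

2πR = 2π·40 = 251.327412
per-turn = √(251.327412² + 21.5²) = √(63165.4682 + 462.25) = √63627.7182 = 252.245353
L = 7 × 252.245353 = 1765.717472
V = π·2.5² × L = 19.634954 × 1765.717472 = 34669.781486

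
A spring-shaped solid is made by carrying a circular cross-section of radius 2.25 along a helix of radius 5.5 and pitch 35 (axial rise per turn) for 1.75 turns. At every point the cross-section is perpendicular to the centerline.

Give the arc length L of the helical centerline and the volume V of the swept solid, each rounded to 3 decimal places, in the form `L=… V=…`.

2πR = 2π·5.5 = 34.557519
per-turn = √(34.557519² + 35²) = √(1194.2221 + 1225) = √2419.2221 = 49.185589
L = 1.75 × 49.185589 = 86.074780
V = π·2.25² × L = 15.904313 × 86.074780 = 1368.960229

L=86.075 V=1368.960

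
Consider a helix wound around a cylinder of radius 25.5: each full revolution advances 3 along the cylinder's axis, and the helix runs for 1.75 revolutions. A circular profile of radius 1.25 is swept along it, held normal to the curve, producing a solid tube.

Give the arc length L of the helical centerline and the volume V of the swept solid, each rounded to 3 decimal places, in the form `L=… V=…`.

L=280.436 V=1376.588

2πR = 2π·25.5 = 160.221225
per-turn = √(160.221225² + 3²) = √(25670.8410 + 9) = √25679.8410 = 160.249309
L = 1.75 × 160.249309 = 280.436291
V = π·1.25² × L = 4.908739 × 280.436291 = 1376.588423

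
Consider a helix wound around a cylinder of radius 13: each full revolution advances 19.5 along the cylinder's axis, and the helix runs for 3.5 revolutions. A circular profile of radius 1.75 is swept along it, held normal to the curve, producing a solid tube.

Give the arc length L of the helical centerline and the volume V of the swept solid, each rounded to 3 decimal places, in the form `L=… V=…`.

2πR = 2π·13 = 81.681409
per-turn = √(81.681409² + 19.5²) = √(6671.8526 + 380.25) = √7052.1026 = 83.976798
L = 3.5 × 83.976798 = 293.918792
V = π·1.75² × L = 9.621128 × 293.918792 = 2827.830177

L=293.919 V=2827.830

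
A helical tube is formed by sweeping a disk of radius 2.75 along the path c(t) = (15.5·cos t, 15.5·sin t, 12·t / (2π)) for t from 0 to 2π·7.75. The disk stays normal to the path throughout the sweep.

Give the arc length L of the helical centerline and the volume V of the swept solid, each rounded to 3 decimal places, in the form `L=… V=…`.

2πR = 2π·15.5 = 97.389372
per-turn = √(97.389372² + 12²) = √(9484.6898 + 144) = √9628.6898 = 98.125888
L = 7.75 × 98.125888 = 760.475629
V = π·2.75² × L = 23.758294 × 760.475629 = 18067.603919

L=760.476 V=18067.604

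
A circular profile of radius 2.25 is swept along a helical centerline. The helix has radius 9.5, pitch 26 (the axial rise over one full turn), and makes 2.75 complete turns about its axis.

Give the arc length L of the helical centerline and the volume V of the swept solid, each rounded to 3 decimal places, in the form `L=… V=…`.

2πR = 2π·9.5 = 59.690260
per-turn = √(59.690260² + 26²) = √(3562.9272 + 676) = √4238.9272 = 65.107044
L = 2.75 × 65.107044 = 179.044371
V = π·2.25² × L = 15.904313 × 179.044371 = 2847.577687

L=179.044 V=2847.578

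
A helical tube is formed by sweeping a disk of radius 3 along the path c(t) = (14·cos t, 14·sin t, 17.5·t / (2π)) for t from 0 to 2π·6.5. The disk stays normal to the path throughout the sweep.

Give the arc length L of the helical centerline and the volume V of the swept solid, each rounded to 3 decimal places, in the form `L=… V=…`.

2πR = 2π·14 = 87.964594
per-turn = √(87.964594² + 17.5²) = √(7737.7699 + 306.25) = √8044.0199 = 89.688460
L = 6.5 × 89.688460 = 582.974990
V = π·3² × L = 28.274334 × 582.974990 = 16483.229505

L=582.975 V=16483.230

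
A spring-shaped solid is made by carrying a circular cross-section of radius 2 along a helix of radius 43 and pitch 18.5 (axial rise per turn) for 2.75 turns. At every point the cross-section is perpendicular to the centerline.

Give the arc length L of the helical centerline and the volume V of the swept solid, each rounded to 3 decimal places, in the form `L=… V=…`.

2πR = 2π·43 = 270.176968
per-turn = √(270.176968² + 18.5²) = √(72995.5942 + 342.25) = √73337.8442 = 270.809609
L = 2.75 × 270.809609 = 744.726424
V = π·2² × L = 12.566371 × 744.726424 = 9358.508248

L=744.726 V=9358.508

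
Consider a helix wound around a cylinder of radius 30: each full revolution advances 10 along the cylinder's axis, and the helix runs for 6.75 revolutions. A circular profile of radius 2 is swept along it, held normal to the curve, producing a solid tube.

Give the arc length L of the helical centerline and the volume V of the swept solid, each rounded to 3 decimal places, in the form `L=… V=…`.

L=1274.134 V=16011.243

2πR = 2π·30 = 188.495559
per-turn = √(188.495559² + 10²) = √(35530.5758 + 100) = √35630.5758 = 188.760631
L = 6.75 × 188.760631 = 1274.134260
V = π·2² × L = 12.566371 × 1274.134260 = 16011.243321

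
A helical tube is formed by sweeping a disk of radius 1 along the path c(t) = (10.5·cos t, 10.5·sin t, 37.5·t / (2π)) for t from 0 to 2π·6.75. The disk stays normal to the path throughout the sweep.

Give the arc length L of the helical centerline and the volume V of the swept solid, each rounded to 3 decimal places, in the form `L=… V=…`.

2πR = 2π·10.5 = 65.973446
per-turn = √(65.973446² + 37.5²) = √(4352.4955 + 1406.25) = √5758.7455 = 75.886399
L = 6.75 × 75.886399 = 512.233193
V = π·1² × L = 3.141593 × 512.233193 = 1609.228035

L=512.233 V=1609.228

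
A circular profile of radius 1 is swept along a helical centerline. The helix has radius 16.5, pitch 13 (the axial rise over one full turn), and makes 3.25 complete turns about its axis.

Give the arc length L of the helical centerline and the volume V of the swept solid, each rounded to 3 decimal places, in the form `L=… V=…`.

L=339.574 V=1066.805

2πR = 2π·16.5 = 103.672558
per-turn = √(103.672558² + 13²) = √(10747.9992 + 169) = √10916.9992 = 104.484445
L = 3.25 × 104.484445 = 339.574445
V = π·1² × L = 3.141593 × 339.574445 = 1066.804583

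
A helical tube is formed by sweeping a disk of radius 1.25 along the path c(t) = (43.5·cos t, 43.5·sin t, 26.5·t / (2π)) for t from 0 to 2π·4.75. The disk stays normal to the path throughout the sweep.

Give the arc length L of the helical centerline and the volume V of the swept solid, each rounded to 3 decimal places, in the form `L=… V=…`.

2πR = 2π·43.5 = 273.318561
per-turn = √(273.318561² + 26.5²) = √(74703.0357 + 702.25) = √75405.2857 = 274.600229
L = 4.75 × 274.600229 = 1304.351087
V = π·1.25² × L = 4.908739 × 1304.351087 = 6402.718427

L=1304.351 V=6402.718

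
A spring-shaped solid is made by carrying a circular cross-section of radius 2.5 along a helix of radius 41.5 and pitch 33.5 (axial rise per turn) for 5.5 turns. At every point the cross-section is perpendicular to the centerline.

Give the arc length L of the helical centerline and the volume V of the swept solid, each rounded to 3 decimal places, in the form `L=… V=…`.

L=1445.924 V=28390.658

2πR = 2π·41.5 = 260.752190
per-turn = √(260.752190² + 33.5²) = √(67991.7047 + 1122.25) = √69113.9547 = 262.895330
L = 5.5 × 262.895330 = 1445.924317
V = π·2.5² × L = 19.634954 × 1445.924317 = 28390.657573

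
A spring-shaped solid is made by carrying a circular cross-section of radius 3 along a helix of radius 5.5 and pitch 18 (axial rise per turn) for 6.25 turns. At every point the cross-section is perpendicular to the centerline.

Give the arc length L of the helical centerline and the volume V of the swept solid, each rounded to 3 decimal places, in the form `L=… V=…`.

2πR = 2π·5.5 = 34.557519
per-turn = √(34.557519² + 18²) = √(1194.2221 + 324) = √1518.2221 = 38.964370
L = 6.25 × 38.964370 = 243.527313
V = π·3² × L = 28.274334 × 243.527313 = 6885.572550

L=243.527 V=6885.573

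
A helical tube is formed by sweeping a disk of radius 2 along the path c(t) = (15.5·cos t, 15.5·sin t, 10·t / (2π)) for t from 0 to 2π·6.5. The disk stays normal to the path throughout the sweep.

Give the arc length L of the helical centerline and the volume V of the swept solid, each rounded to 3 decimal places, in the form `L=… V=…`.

2πR = 2π·15.5 = 97.389372
per-turn = √(97.389372² + 10²) = √(9484.6898 + 100) = √9584.6898 = 97.901429
L = 6.5 × 97.901429 = 636.359289
V = π·2² × L = 12.566371 × 636.359289 = 7996.726675

L=636.359 V=7996.727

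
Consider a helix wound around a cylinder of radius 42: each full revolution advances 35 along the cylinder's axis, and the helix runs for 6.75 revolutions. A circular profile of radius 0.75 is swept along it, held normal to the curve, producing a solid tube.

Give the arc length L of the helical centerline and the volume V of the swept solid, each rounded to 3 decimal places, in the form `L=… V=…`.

L=1796.882 V=3175.352

2πR = 2π·42 = 263.893783
per-turn = √(263.893783² + 35²) = √(69639.9287 + 1225) = √70864.9287 = 266.204674
L = 6.75 × 266.204674 = 1796.881552
V = π·0.75² × L = 1.767146 × 1796.881552 = 3175.351809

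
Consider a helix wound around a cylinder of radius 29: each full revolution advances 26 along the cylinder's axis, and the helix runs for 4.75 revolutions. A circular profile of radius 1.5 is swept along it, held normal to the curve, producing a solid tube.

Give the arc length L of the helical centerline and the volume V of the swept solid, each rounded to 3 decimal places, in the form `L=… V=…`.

L=874.276 V=6179.890

2πR = 2π·29 = 182.212374
per-turn = √(182.212374² + 26²) = √(33201.3492 + 676) = √33877.3492 = 184.058005
L = 4.75 × 184.058005 = 874.275524
V = π·1.5² × L = 7.068583 × 874.275524 = 6179.889516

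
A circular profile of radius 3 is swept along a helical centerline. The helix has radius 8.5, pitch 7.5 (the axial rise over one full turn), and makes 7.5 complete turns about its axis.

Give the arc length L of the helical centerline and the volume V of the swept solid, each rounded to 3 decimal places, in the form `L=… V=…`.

2πR = 2π·8.5 = 53.407075
per-turn = √(53.407075² + 7.5²) = √(2852.3157 + 56.25) = √2908.5657 = 53.931120
L = 7.5 × 53.931120 = 404.483398
V = π·3² × L = 28.274334 × 404.483398 = 11436.498637

L=404.483 V=11436.499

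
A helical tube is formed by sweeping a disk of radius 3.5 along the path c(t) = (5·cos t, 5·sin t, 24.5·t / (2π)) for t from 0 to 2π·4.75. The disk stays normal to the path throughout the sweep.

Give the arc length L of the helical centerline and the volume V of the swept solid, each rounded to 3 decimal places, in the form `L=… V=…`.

2πR = 2π·5 = 31.415927
per-turn = √(31.415927² + 24.5²) = √(986.9604 + 600.25) = √1587.2104 = 39.839810
L = 4.75 × 39.839810 = 189.239096
V = π·3.5² × L = 38.484510 × 189.239096 = 7282.773894

L=189.239 V=7282.774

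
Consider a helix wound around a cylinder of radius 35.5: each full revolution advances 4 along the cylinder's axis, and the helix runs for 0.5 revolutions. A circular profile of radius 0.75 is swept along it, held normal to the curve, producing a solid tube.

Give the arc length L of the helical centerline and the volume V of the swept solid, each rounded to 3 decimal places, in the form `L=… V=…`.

2πR = 2π·35.5 = 223.053078
per-turn = √(223.053078² + 4²) = √(49752.6758 + 16) = √49768.6758 = 223.088941
L = 0.5 × 223.088941 = 111.544471
V = π·0.75² × L = 1.767146 × 111.544471 = 197.115350

L=111.544 V=197.115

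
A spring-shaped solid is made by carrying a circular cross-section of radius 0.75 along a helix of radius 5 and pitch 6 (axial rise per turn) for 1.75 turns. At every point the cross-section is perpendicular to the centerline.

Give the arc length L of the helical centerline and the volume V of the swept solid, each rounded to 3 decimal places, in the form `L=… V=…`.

2πR = 2π·5 = 31.415927
per-turn = √(31.415927² + 6²) = √(986.9604 + 36) = √1022.9604 = 31.983753
L = 1.75 × 31.983753 = 55.971567
V = π·0.75² × L = 1.767146 × 55.971567 = 98.909924

L=55.972 V=98.910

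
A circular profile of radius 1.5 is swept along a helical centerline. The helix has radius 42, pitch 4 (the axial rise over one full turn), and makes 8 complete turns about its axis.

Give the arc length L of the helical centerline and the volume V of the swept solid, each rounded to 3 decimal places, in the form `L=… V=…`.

L=2111.393 V=14924.556

2πR = 2π·42 = 263.893783
per-turn = √(263.893783² + 4²) = √(69639.9287 + 16) = √69655.9287 = 263.924096
L = 8 × 263.924096 = 2111.392771
V = π·1.5² × L = 7.068583 × 2111.392771 = 14924.556042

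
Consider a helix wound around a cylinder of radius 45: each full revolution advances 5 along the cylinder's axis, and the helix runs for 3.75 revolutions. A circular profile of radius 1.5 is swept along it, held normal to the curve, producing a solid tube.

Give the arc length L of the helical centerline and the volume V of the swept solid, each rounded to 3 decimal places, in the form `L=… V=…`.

2πR = 2π·45 = 282.743339
per-turn = √(282.743339² + 5²) = √(79943.7956 + 25) = √79968.7956 = 282.787545
L = 3.75 × 282.787545 = 1060.453294
V = π·1.5² × L = 7.068583 × 1060.453294 = 7495.902625

L=1060.453 V=7495.903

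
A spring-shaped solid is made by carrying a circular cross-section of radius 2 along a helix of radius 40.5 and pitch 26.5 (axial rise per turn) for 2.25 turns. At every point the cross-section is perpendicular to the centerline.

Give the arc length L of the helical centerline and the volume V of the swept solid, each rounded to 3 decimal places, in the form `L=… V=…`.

2πR = 2π·40.5 = 254.469005
per-turn = √(254.469005² + 26.5²) = √(64754.4745 + 702.25) = √65456.7245 = 255.845118
L = 2.25 × 255.845118 = 575.651516
V = π·2² × L = 12.566371 × 575.651516 = 7233.850292

L=575.652 V=7233.850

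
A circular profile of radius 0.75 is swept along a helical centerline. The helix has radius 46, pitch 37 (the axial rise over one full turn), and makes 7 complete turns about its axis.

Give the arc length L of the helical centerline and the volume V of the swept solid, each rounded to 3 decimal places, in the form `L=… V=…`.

L=2039.696 V=3604.441

2πR = 2π·46 = 289.026524
per-turn = √(289.026524² + 37²) = √(83536.3317 + 1369) = √84905.3317 = 291.385195
L = 7 × 291.385195 = 2039.696362
V = π·0.75² × L = 1.767146 × 2039.696362 = 3604.440998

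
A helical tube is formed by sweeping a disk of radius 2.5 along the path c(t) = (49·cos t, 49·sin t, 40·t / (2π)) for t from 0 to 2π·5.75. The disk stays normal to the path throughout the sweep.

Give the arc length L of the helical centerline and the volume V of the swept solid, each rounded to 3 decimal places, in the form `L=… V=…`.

2πR = 2π·49 = 307.876080
per-turn = √(307.876080² + 40²) = √(94787.6807 + 1600) = √96387.6807 = 310.463654
L = 5.75 × 310.463654 = 1785.166012
V = π·2.5² × L = 19.634954 × 1785.166012 = 35051.652689

L=1785.166 V=35051.653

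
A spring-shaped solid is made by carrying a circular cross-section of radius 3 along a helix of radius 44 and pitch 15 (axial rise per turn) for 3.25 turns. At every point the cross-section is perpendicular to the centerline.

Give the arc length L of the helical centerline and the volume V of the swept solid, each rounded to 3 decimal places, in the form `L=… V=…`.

2πR = 2π·44 = 276.460154
per-turn = √(276.460154² + 15²) = √(76430.2165 + 225) = √76655.2165 = 276.866785
L = 3.25 × 276.866785 = 899.817050
V = π·3² × L = 28.274334 × 899.817050 = 25441.727714

L=899.817 V=25441.728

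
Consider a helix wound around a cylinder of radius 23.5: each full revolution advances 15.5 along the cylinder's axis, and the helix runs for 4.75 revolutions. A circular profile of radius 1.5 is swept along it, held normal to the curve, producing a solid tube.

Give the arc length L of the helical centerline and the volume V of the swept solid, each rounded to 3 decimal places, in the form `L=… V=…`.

L=705.214 V=4984.866

2πR = 2π·23.5 = 147.654855
per-turn = √(147.654855² + 15.5²) = √(21801.9561 + 240.25) = √22042.2061 = 148.466178
L = 4.75 × 148.466178 = 705.214347
V = π·1.5² × L = 7.068583 × 705.214347 = 4984.866478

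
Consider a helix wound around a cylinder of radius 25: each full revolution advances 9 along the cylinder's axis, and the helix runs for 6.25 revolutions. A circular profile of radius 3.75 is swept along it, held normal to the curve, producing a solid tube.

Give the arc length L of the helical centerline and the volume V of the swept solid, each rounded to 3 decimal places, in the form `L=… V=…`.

2πR = 2π·25 = 157.079633
per-turn = √(157.079633² + 9²) = √(24674.0110 + 81) = √24755.0110 = 157.337252
L = 6.25 × 157.337252 = 983.357828
V = π·3.75² × L = 44.178647 × 983.357828 = 43443.418041

L=983.358 V=43443.418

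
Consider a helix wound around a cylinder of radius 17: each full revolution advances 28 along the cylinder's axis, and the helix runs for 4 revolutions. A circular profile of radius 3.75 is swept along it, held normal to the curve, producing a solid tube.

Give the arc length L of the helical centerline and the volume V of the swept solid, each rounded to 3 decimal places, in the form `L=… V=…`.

L=441.692 V=19513.374

2πR = 2π·17 = 106.814150
per-turn = √(106.814150² + 28²) = √(11409.2627 + 784) = √12193.2627 = 110.423108
L = 4 × 110.423108 = 441.692430
V = π·3.75² × L = 44.178647 × 441.692430 = 19513.373825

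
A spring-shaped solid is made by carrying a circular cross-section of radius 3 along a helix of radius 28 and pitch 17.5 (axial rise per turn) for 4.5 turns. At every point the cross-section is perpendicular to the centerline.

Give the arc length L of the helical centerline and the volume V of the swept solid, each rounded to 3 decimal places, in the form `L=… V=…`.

L=795.588 V=22494.732

2πR = 2π·28 = 175.929189
per-turn = √(175.929189² + 17.5²) = √(30951.0794 + 306.25) = √31257.3294 = 176.797425
L = 4.5 × 176.797425 = 795.588411
V = π·3² × L = 28.274334 × 795.588411 = 22494.732377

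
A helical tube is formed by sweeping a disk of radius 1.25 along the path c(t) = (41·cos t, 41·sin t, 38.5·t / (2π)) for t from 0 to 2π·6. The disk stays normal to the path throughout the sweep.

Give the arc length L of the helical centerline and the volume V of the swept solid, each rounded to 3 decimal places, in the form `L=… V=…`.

L=1562.830 V=7671.523

2πR = 2π·41 = 257.610598
per-turn = √(257.610598² + 38.5²) = √(66363.2200 + 1482.25) = √67845.4700 = 260.471630
L = 6 × 260.471630 = 1562.829780
V = π·1.25² × L = 4.908739 × 1562.829780 = 7671.522741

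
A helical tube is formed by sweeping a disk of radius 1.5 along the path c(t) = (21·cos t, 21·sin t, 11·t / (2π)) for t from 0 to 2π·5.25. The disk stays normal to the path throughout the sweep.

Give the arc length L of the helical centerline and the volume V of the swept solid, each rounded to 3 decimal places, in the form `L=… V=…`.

L=695.124 V=4913.544

2πR = 2π·21 = 131.946891
per-turn = √(131.946891² + 11²) = √(17409.9822 + 121) = √17530.9822 = 132.404615
L = 5.25 × 132.404615 = 695.124231
V = π·1.5² × L = 7.068583 × 695.124231 = 4913.543646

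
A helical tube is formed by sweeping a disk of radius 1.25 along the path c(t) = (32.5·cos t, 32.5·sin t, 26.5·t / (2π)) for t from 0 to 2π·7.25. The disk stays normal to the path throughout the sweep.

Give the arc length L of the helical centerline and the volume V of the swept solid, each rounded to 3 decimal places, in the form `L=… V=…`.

L=1492.890 V=7328.205

2πR = 2π·32.5 = 204.203522
per-turn = √(204.203522² + 26.5²) = √(41699.0786 + 702.25) = √42401.3286 = 205.915829
L = 7.25 × 205.915829 = 1492.889760
V = π·1.25² × L = 4.908739 × 1492.889760 = 7328.205471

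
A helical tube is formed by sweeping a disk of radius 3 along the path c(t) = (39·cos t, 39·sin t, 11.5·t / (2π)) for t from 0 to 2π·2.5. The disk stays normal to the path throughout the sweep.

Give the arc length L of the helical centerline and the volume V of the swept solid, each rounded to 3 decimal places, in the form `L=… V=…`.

L=613.285 V=17340.220

2πR = 2π·39 = 245.044227
per-turn = √(245.044227² + 11.5²) = √(60046.6732 + 132.25) = √60178.9232 = 245.313928
L = 2.5 × 245.313928 = 613.284820
V = π·3² × L = 28.274334 × 613.284820 = 17340.219752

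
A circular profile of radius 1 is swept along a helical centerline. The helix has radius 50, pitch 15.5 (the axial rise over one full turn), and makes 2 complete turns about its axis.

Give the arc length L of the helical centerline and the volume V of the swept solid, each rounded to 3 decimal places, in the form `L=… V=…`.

L=629.083 V=1976.322

2πR = 2π·50 = 314.159265
per-turn = √(314.159265² + 15.5²) = √(98696.0440 + 240.25) = √98936.2940 = 314.541403
L = 2 × 314.541403 = 629.082805
V = π·1² × L = 3.141593 × 629.082805 = 1976.321920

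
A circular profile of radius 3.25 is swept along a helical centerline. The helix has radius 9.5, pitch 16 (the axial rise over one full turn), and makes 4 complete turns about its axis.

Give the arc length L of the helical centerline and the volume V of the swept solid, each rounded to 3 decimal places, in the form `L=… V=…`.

2πR = 2π·9.5 = 59.690260
per-turn = √(59.690260² + 16²) = √(3562.9272 + 256) = √3818.9272 = 61.797469
L = 4 × 61.797469 = 247.189876
V = π·3.25² × L = 33.183072 × 247.189876 = 8202.519568

L=247.190 V=8202.520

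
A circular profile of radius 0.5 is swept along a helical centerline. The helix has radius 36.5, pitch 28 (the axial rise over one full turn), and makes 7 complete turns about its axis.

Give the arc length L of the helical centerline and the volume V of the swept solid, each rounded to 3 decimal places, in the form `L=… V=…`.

L=1617.275 V=1270.204

2πR = 2π·36.5 = 229.336264
per-turn = √(229.336264² + 28²) = √(52595.1219 + 784) = √53379.1219 = 231.039221
L = 7 × 231.039221 = 1617.274550
V = π·0.5² × L = 0.785398 × 1617.274550 = 1270.204461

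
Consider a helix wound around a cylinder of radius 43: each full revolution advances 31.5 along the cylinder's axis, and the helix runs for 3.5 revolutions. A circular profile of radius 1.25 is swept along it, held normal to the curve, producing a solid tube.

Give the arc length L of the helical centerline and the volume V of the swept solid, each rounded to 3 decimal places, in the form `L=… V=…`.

2πR = 2π·43 = 270.176968
per-turn = √(270.176968² + 31.5²) = √(72995.5942 + 992.25) = √73987.8442 = 272.007066
L = 3.5 × 272.007066 = 952.024732
V = π·1.25² × L = 4.908739 × 952.024732 = 4673.240476

L=952.025 V=4673.240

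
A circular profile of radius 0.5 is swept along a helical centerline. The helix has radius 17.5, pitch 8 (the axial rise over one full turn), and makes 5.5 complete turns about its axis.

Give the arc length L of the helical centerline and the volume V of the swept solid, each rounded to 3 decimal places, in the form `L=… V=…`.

2πR = 2π·17.5 = 109.955743
per-turn = √(109.955743² + 8²) = √(12090.2654 + 64) = √12154.2654 = 110.246385
L = 5.5 × 110.246385 = 606.355117
V = π·0.5² × L = 0.785398 × 606.355117 = 476.230195

L=606.355 V=476.230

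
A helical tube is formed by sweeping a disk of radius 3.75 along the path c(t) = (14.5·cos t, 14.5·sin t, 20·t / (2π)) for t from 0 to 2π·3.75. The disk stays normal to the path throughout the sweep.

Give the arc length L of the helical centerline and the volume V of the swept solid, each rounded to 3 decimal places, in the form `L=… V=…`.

L=349.783 V=15452.961

2πR = 2π·14.5 = 91.106187
per-turn = √(91.106187² + 20²) = √(8300.3373 + 400) = √8700.3373 = 93.275599
L = 3.75 × 93.275599 = 349.783495
V = π·3.75² × L = 44.178647 × 349.783495 = 15452.961439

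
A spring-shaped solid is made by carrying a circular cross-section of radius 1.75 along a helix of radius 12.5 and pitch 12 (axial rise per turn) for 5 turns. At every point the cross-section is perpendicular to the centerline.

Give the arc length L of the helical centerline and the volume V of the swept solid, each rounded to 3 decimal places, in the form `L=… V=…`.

2πR = 2π·12.5 = 78.539816
per-turn = √(78.539816² + 12²) = √(6168.5028 + 144) = √6312.5028 = 79.451260
L = 5 × 79.451260 = 397.256301
V = π·1.75² × L = 9.621128 × 397.256301 = 3822.053524

L=397.256 V=3822.054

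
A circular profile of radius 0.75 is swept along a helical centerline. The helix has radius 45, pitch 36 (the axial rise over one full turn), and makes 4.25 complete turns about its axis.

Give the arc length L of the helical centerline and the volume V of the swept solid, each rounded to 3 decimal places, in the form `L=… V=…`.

2πR = 2π·45 = 282.743339
per-turn = √(282.743339² + 36²) = √(79943.7956 + 1296) = √81239.7956 = 285.025956
L = 4.25 × 285.025956 = 1211.360313
V = π·0.75² × L = 1.767146 × 1211.360313 = 2140.650372

L=1211.360 V=2140.650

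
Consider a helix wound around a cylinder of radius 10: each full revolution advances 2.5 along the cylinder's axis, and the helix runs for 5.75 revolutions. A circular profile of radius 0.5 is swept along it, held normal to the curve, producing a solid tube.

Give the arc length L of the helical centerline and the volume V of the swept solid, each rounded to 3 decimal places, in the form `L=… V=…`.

L=361.569 V=283.976

2πR = 2π·10 = 62.831853
per-turn = √(62.831853² + 2.5²) = √(3947.8418 + 6.25) = √3954.0918 = 62.881569
L = 5.75 × 62.881569 = 361.569024
V = π·0.5² × L = 0.785398 × 361.569024 = 283.975647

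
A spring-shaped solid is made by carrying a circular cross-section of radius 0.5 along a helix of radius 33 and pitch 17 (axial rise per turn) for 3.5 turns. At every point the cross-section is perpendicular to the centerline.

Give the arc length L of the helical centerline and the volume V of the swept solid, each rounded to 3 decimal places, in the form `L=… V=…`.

L=728.143 V=571.882

2πR = 2π·33 = 207.345115
per-turn = √(207.345115² + 17²) = √(42991.9968 + 289) = √43280.9968 = 208.040854
L = 3.5 × 208.040854 = 728.142988
V = π·0.5² × L = 0.785398 × 728.142988 = 571.882165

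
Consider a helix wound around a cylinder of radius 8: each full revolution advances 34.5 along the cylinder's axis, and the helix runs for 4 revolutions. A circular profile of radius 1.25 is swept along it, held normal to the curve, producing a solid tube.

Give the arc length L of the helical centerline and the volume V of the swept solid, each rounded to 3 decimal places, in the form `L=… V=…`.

2πR = 2π·8 = 50.265482
per-turn = √(50.265482² + 34.5²) = √(2526.6187 + 1190.25) = √3716.8687 = 60.966128
L = 4 × 60.966128 = 243.864511
V = π·1.25² × L = 4.908739 × 243.864511 = 1197.067118

L=243.865 V=1197.067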